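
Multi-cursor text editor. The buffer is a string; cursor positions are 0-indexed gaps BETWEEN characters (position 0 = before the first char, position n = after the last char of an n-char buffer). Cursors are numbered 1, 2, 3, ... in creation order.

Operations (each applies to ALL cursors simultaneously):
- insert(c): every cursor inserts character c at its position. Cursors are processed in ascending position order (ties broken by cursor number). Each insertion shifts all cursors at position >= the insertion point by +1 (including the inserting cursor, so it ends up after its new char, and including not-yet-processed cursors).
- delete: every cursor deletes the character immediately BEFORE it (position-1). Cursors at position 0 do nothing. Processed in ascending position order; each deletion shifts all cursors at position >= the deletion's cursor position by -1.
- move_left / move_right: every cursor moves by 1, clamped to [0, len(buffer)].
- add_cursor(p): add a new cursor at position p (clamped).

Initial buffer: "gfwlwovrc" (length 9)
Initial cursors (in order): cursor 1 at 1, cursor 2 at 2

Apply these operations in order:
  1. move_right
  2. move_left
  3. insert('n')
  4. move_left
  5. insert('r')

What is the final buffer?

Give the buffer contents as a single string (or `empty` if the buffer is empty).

Answer: grnfrnwlwovrc

Derivation:
After op 1 (move_right): buffer="gfwlwovrc" (len 9), cursors c1@2 c2@3, authorship .........
After op 2 (move_left): buffer="gfwlwovrc" (len 9), cursors c1@1 c2@2, authorship .........
After op 3 (insert('n')): buffer="gnfnwlwovrc" (len 11), cursors c1@2 c2@4, authorship .1.2.......
After op 4 (move_left): buffer="gnfnwlwovrc" (len 11), cursors c1@1 c2@3, authorship .1.2.......
After op 5 (insert('r')): buffer="grnfrnwlwovrc" (len 13), cursors c1@2 c2@5, authorship .11.22.......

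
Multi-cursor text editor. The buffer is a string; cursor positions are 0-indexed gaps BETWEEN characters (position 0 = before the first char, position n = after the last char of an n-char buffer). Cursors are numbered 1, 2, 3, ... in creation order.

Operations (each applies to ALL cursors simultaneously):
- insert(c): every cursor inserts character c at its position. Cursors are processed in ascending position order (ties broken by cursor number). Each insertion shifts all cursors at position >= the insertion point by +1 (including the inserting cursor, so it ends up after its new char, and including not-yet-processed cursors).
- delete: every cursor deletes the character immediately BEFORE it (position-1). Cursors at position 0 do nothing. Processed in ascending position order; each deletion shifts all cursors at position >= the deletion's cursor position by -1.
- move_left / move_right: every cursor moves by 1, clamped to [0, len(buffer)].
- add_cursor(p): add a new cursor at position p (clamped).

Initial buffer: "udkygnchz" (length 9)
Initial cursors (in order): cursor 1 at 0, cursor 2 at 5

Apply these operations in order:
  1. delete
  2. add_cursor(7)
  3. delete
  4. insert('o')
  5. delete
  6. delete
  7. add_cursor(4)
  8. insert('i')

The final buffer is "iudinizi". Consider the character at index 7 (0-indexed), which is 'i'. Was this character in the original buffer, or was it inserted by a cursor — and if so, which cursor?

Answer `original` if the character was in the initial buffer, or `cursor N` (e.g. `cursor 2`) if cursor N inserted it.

After op 1 (delete): buffer="udkynchz" (len 8), cursors c1@0 c2@4, authorship ........
After op 2 (add_cursor(7)): buffer="udkynchz" (len 8), cursors c1@0 c2@4 c3@7, authorship ........
After op 3 (delete): buffer="udkncz" (len 6), cursors c1@0 c2@3 c3@5, authorship ......
After op 4 (insert('o')): buffer="oudkoncoz" (len 9), cursors c1@1 c2@5 c3@8, authorship 1...2..3.
After op 5 (delete): buffer="udkncz" (len 6), cursors c1@0 c2@3 c3@5, authorship ......
After op 6 (delete): buffer="udnz" (len 4), cursors c1@0 c2@2 c3@3, authorship ....
After op 7 (add_cursor(4)): buffer="udnz" (len 4), cursors c1@0 c2@2 c3@3 c4@4, authorship ....
After op 8 (insert('i')): buffer="iudinizi" (len 8), cursors c1@1 c2@4 c3@6 c4@8, authorship 1..2.3.4
Authorship (.=original, N=cursor N): 1 . . 2 . 3 . 4
Index 7: author = 4

Answer: cursor 4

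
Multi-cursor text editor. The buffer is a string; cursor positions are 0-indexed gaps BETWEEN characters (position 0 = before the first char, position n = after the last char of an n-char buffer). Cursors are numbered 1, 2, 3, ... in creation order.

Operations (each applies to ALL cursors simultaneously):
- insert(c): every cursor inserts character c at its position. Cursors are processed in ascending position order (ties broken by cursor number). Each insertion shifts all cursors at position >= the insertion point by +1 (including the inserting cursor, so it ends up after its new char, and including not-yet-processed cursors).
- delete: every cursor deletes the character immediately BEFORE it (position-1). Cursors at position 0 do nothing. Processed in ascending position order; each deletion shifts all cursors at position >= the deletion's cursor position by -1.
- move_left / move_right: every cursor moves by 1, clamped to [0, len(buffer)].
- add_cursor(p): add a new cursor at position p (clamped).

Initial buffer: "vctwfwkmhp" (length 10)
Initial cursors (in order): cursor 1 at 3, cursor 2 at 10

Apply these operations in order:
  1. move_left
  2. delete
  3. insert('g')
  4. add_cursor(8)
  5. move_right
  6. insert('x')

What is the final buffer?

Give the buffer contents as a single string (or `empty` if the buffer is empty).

Answer: vgtxwfwkmgxpx

Derivation:
After op 1 (move_left): buffer="vctwfwkmhp" (len 10), cursors c1@2 c2@9, authorship ..........
After op 2 (delete): buffer="vtwfwkmp" (len 8), cursors c1@1 c2@7, authorship ........
After op 3 (insert('g')): buffer="vgtwfwkmgp" (len 10), cursors c1@2 c2@9, authorship .1......2.
After op 4 (add_cursor(8)): buffer="vgtwfwkmgp" (len 10), cursors c1@2 c3@8 c2@9, authorship .1......2.
After op 5 (move_right): buffer="vgtwfwkmgp" (len 10), cursors c1@3 c3@9 c2@10, authorship .1......2.
After op 6 (insert('x')): buffer="vgtxwfwkmgxpx" (len 13), cursors c1@4 c3@11 c2@13, authorship .1.1.....23.2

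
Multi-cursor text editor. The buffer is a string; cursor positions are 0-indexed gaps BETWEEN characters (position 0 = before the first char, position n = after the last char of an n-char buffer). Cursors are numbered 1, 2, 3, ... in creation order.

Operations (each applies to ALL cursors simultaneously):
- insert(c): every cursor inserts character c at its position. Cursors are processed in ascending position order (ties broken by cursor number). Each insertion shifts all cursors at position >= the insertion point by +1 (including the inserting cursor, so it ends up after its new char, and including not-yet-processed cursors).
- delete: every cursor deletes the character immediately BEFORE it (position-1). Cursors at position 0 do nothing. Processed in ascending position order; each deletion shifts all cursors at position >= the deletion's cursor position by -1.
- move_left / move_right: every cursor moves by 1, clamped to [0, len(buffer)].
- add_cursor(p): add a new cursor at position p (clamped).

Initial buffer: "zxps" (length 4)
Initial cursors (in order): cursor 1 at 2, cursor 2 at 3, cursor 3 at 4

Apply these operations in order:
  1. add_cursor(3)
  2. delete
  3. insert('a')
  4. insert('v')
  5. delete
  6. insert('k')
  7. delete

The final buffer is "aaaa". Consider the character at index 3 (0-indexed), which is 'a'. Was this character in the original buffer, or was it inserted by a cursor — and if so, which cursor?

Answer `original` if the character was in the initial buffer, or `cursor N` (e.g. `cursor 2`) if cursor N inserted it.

Answer: cursor 4

Derivation:
After op 1 (add_cursor(3)): buffer="zxps" (len 4), cursors c1@2 c2@3 c4@3 c3@4, authorship ....
After op 2 (delete): buffer="" (len 0), cursors c1@0 c2@0 c3@0 c4@0, authorship 
After op 3 (insert('a')): buffer="aaaa" (len 4), cursors c1@4 c2@4 c3@4 c4@4, authorship 1234
After op 4 (insert('v')): buffer="aaaavvvv" (len 8), cursors c1@8 c2@8 c3@8 c4@8, authorship 12341234
After op 5 (delete): buffer="aaaa" (len 4), cursors c1@4 c2@4 c3@4 c4@4, authorship 1234
After op 6 (insert('k')): buffer="aaaakkkk" (len 8), cursors c1@8 c2@8 c3@8 c4@8, authorship 12341234
After op 7 (delete): buffer="aaaa" (len 4), cursors c1@4 c2@4 c3@4 c4@4, authorship 1234
Authorship (.=original, N=cursor N): 1 2 3 4
Index 3: author = 4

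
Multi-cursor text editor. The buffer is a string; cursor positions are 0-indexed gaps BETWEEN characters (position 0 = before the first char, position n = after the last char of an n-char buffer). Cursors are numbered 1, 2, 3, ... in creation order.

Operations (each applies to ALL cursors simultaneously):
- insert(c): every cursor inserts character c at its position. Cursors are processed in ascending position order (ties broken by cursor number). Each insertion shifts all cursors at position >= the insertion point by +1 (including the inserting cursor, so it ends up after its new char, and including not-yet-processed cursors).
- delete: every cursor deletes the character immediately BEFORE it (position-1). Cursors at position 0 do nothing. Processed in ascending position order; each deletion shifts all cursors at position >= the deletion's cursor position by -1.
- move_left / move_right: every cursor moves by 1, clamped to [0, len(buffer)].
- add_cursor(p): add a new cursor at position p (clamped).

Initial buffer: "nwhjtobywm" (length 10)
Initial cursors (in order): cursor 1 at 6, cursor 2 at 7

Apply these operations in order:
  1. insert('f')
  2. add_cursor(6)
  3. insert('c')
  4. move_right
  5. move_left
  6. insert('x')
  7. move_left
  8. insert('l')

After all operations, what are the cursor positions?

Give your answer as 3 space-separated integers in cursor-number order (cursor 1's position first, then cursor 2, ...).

After op 1 (insert('f')): buffer="nwhjtofbfywm" (len 12), cursors c1@7 c2@9, authorship ......1.2...
After op 2 (add_cursor(6)): buffer="nwhjtofbfywm" (len 12), cursors c3@6 c1@7 c2@9, authorship ......1.2...
After op 3 (insert('c')): buffer="nwhjtocfcbfcywm" (len 15), cursors c3@7 c1@9 c2@12, authorship ......311.22...
After op 4 (move_right): buffer="nwhjtocfcbfcywm" (len 15), cursors c3@8 c1@10 c2@13, authorship ......311.22...
After op 5 (move_left): buffer="nwhjtocfcbfcywm" (len 15), cursors c3@7 c1@9 c2@12, authorship ......311.22...
After op 6 (insert('x')): buffer="nwhjtocxfcxbfcxywm" (len 18), cursors c3@8 c1@11 c2@15, authorship ......33111.222...
After op 7 (move_left): buffer="nwhjtocxfcxbfcxywm" (len 18), cursors c3@7 c1@10 c2@14, authorship ......33111.222...
After op 8 (insert('l')): buffer="nwhjtoclxfclxbfclxywm" (len 21), cursors c3@8 c1@12 c2@17, authorship ......3331111.2222...

Answer: 12 17 8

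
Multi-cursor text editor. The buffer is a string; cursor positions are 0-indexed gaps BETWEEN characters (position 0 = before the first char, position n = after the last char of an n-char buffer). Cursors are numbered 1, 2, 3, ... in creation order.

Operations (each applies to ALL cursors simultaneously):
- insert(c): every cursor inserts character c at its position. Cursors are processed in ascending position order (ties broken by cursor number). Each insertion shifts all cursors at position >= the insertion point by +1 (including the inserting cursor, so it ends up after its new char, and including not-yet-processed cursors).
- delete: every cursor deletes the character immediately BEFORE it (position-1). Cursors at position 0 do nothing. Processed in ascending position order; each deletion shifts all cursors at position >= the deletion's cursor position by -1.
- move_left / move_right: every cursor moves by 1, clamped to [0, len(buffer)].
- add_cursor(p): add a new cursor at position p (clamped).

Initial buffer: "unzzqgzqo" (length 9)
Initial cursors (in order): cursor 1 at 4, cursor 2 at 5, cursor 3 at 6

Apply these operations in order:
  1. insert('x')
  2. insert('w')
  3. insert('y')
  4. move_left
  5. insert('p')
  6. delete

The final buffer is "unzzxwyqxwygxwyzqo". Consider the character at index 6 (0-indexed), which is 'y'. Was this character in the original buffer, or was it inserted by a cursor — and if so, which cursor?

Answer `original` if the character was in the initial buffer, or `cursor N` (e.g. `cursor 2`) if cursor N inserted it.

Answer: cursor 1

Derivation:
After op 1 (insert('x')): buffer="unzzxqxgxzqo" (len 12), cursors c1@5 c2@7 c3@9, authorship ....1.2.3...
After op 2 (insert('w')): buffer="unzzxwqxwgxwzqo" (len 15), cursors c1@6 c2@9 c3@12, authorship ....11.22.33...
After op 3 (insert('y')): buffer="unzzxwyqxwygxwyzqo" (len 18), cursors c1@7 c2@11 c3@15, authorship ....111.222.333...
After op 4 (move_left): buffer="unzzxwyqxwygxwyzqo" (len 18), cursors c1@6 c2@10 c3@14, authorship ....111.222.333...
After op 5 (insert('p')): buffer="unzzxwpyqxwpygxwpyzqo" (len 21), cursors c1@7 c2@12 c3@17, authorship ....1111.2222.3333...
After op 6 (delete): buffer="unzzxwyqxwygxwyzqo" (len 18), cursors c1@6 c2@10 c3@14, authorship ....111.222.333...
Authorship (.=original, N=cursor N): . . . . 1 1 1 . 2 2 2 . 3 3 3 . . .
Index 6: author = 1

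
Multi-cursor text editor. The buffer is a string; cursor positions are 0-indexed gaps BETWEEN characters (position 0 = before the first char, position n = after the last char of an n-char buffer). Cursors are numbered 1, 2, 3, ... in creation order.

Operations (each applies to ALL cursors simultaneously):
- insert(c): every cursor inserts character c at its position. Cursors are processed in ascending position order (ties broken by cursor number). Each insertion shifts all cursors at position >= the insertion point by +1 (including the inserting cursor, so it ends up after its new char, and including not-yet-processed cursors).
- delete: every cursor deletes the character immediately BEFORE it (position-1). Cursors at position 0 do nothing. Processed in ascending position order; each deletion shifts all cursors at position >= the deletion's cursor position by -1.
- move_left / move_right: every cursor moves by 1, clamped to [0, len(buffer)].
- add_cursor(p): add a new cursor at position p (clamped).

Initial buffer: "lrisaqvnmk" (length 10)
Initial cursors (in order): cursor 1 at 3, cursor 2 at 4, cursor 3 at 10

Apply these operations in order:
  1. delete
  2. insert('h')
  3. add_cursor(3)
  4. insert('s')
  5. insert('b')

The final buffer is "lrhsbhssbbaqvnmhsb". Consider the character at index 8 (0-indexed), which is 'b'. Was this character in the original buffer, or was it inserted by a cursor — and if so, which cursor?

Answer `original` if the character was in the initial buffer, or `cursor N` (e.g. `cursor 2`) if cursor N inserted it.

Answer: cursor 1

Derivation:
After op 1 (delete): buffer="lraqvnm" (len 7), cursors c1@2 c2@2 c3@7, authorship .......
After op 2 (insert('h')): buffer="lrhhaqvnmh" (len 10), cursors c1@4 c2@4 c3@10, authorship ..12.....3
After op 3 (add_cursor(3)): buffer="lrhhaqvnmh" (len 10), cursors c4@3 c1@4 c2@4 c3@10, authorship ..12.....3
After op 4 (insert('s')): buffer="lrhshssaqvnmhs" (len 14), cursors c4@4 c1@7 c2@7 c3@14, authorship ..14212.....33
After op 5 (insert('b')): buffer="lrhsbhssbbaqvnmhsb" (len 18), cursors c4@5 c1@10 c2@10 c3@18, authorship ..14421212.....333
Authorship (.=original, N=cursor N): . . 1 4 4 2 1 2 1 2 . . . . . 3 3 3
Index 8: author = 1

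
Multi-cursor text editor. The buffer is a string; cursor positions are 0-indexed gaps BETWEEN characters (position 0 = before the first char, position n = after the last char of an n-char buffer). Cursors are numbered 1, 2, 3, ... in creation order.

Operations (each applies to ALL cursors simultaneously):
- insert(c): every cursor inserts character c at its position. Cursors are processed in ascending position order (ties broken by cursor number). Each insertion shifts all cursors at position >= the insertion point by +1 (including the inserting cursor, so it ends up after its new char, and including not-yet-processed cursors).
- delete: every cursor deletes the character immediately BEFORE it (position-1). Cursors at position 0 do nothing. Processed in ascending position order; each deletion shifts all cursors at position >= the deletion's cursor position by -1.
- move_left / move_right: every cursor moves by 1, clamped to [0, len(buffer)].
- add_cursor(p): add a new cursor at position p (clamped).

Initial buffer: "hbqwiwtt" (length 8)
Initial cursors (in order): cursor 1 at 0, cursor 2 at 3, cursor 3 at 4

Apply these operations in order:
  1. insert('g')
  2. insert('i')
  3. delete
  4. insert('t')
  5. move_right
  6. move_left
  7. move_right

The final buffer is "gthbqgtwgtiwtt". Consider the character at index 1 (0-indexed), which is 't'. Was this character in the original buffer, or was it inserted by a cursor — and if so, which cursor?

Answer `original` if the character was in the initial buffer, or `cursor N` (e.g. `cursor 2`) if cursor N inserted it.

After op 1 (insert('g')): buffer="ghbqgwgiwtt" (len 11), cursors c1@1 c2@5 c3@7, authorship 1...2.3....
After op 2 (insert('i')): buffer="gihbqgiwgiiwtt" (len 14), cursors c1@2 c2@7 c3@10, authorship 11...22.33....
After op 3 (delete): buffer="ghbqgwgiwtt" (len 11), cursors c1@1 c2@5 c3@7, authorship 1...2.3....
After op 4 (insert('t')): buffer="gthbqgtwgtiwtt" (len 14), cursors c1@2 c2@7 c3@10, authorship 11...22.33....
After op 5 (move_right): buffer="gthbqgtwgtiwtt" (len 14), cursors c1@3 c2@8 c3@11, authorship 11...22.33....
After op 6 (move_left): buffer="gthbqgtwgtiwtt" (len 14), cursors c1@2 c2@7 c3@10, authorship 11...22.33....
After op 7 (move_right): buffer="gthbqgtwgtiwtt" (len 14), cursors c1@3 c2@8 c3@11, authorship 11...22.33....
Authorship (.=original, N=cursor N): 1 1 . . . 2 2 . 3 3 . . . .
Index 1: author = 1

Answer: cursor 1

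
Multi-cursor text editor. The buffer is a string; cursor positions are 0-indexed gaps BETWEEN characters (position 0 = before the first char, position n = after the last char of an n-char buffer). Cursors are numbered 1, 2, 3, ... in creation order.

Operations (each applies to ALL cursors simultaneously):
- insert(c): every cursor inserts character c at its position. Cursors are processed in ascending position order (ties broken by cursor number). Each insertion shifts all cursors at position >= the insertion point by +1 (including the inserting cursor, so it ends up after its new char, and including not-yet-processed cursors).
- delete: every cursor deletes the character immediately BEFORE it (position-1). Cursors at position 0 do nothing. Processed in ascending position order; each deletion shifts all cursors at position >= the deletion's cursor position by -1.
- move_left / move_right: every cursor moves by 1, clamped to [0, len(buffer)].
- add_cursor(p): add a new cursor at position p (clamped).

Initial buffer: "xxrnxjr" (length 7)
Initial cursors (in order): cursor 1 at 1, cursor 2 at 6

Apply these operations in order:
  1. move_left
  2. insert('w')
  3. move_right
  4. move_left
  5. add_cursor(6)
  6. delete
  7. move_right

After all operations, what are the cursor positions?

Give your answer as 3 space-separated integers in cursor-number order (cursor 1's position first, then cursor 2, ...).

After op 1 (move_left): buffer="xxrnxjr" (len 7), cursors c1@0 c2@5, authorship .......
After op 2 (insert('w')): buffer="wxxrnxwjr" (len 9), cursors c1@1 c2@7, authorship 1.....2..
After op 3 (move_right): buffer="wxxrnxwjr" (len 9), cursors c1@2 c2@8, authorship 1.....2..
After op 4 (move_left): buffer="wxxrnxwjr" (len 9), cursors c1@1 c2@7, authorship 1.....2..
After op 5 (add_cursor(6)): buffer="wxxrnxwjr" (len 9), cursors c1@1 c3@6 c2@7, authorship 1.....2..
After op 6 (delete): buffer="xxrnjr" (len 6), cursors c1@0 c2@4 c3@4, authorship ......
After op 7 (move_right): buffer="xxrnjr" (len 6), cursors c1@1 c2@5 c3@5, authorship ......

Answer: 1 5 5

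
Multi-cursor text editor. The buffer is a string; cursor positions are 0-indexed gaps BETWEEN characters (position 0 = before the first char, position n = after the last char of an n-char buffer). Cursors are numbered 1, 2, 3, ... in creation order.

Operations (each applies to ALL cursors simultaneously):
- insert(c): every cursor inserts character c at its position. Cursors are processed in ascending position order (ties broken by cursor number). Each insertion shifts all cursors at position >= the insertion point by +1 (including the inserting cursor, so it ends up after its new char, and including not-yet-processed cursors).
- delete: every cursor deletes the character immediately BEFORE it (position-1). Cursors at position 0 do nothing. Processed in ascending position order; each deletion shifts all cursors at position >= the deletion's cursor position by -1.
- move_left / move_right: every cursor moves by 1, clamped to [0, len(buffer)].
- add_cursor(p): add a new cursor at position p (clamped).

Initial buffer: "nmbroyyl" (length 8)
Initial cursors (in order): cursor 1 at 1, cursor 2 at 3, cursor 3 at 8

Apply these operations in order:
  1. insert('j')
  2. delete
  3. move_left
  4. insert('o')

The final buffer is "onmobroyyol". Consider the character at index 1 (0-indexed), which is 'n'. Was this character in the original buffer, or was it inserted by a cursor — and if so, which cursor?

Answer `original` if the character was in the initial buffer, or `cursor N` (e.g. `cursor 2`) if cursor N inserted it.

Answer: original

Derivation:
After op 1 (insert('j')): buffer="njmbjroyylj" (len 11), cursors c1@2 c2@5 c3@11, authorship .1..2.....3
After op 2 (delete): buffer="nmbroyyl" (len 8), cursors c1@1 c2@3 c3@8, authorship ........
After op 3 (move_left): buffer="nmbroyyl" (len 8), cursors c1@0 c2@2 c3@7, authorship ........
After op 4 (insert('o')): buffer="onmobroyyol" (len 11), cursors c1@1 c2@4 c3@10, authorship 1..2.....3.
Authorship (.=original, N=cursor N): 1 . . 2 . . . . . 3 .
Index 1: author = original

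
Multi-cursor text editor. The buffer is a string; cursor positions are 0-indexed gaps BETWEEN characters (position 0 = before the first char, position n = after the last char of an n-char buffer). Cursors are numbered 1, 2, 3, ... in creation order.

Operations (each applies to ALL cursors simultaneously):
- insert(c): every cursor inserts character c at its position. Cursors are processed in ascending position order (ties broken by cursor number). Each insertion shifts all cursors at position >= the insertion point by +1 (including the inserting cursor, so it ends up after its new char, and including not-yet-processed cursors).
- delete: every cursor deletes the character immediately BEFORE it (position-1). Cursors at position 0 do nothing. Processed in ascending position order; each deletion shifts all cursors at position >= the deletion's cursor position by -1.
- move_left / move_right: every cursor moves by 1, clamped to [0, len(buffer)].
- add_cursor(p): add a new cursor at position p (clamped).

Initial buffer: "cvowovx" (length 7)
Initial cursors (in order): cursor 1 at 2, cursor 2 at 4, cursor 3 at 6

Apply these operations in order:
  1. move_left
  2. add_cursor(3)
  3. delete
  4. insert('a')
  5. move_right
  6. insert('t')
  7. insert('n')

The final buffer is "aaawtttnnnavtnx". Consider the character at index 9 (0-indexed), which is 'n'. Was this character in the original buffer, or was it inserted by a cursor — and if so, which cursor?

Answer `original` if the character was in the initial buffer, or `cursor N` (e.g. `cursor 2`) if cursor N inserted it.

Answer: cursor 4

Derivation:
After op 1 (move_left): buffer="cvowovx" (len 7), cursors c1@1 c2@3 c3@5, authorship .......
After op 2 (add_cursor(3)): buffer="cvowovx" (len 7), cursors c1@1 c2@3 c4@3 c3@5, authorship .......
After op 3 (delete): buffer="wvx" (len 3), cursors c1@0 c2@0 c4@0 c3@1, authorship ...
After op 4 (insert('a')): buffer="aaawavx" (len 7), cursors c1@3 c2@3 c4@3 c3@5, authorship 124.3..
After op 5 (move_right): buffer="aaawavx" (len 7), cursors c1@4 c2@4 c4@4 c3@6, authorship 124.3..
After op 6 (insert('t')): buffer="aaawtttavtx" (len 11), cursors c1@7 c2@7 c4@7 c3@10, authorship 124.1243.3.
After op 7 (insert('n')): buffer="aaawtttnnnavtnx" (len 15), cursors c1@10 c2@10 c4@10 c3@14, authorship 124.1241243.33.
Authorship (.=original, N=cursor N): 1 2 4 . 1 2 4 1 2 4 3 . 3 3 .
Index 9: author = 4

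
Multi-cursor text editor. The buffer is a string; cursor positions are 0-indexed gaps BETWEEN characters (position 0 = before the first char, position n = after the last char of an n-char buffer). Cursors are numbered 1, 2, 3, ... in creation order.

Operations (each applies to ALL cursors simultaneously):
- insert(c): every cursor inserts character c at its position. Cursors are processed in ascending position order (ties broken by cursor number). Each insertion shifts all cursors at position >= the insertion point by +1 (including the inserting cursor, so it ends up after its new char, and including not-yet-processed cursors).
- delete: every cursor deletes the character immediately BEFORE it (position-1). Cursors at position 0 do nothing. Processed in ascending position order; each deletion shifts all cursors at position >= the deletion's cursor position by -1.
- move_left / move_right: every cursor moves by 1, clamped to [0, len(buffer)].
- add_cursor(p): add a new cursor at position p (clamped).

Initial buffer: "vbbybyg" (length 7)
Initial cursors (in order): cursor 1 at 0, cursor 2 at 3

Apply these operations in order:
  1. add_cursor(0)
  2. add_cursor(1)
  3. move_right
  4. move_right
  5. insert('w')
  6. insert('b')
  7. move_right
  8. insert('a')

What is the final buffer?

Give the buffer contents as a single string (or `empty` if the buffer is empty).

Answer: vbwwbbbaawbyabwbyag

Derivation:
After op 1 (add_cursor(0)): buffer="vbbybyg" (len 7), cursors c1@0 c3@0 c2@3, authorship .......
After op 2 (add_cursor(1)): buffer="vbbybyg" (len 7), cursors c1@0 c3@0 c4@1 c2@3, authorship .......
After op 3 (move_right): buffer="vbbybyg" (len 7), cursors c1@1 c3@1 c4@2 c2@4, authorship .......
After op 4 (move_right): buffer="vbbybyg" (len 7), cursors c1@2 c3@2 c4@3 c2@5, authorship .......
After op 5 (insert('w')): buffer="vbwwbwybwyg" (len 11), cursors c1@4 c3@4 c4@6 c2@9, authorship ..13.4..2..
After op 6 (insert('b')): buffer="vbwwbbbwbybwbyg" (len 15), cursors c1@6 c3@6 c4@9 c2@13, authorship ..1313.44..22..
After op 7 (move_right): buffer="vbwwbbbwbybwbyg" (len 15), cursors c1@7 c3@7 c4@10 c2@14, authorship ..1313.44..22..
After op 8 (insert('a')): buffer="vbwwbbbaawbyabwbyag" (len 19), cursors c1@9 c3@9 c4@13 c2@18, authorship ..1313.1344.4.22.2.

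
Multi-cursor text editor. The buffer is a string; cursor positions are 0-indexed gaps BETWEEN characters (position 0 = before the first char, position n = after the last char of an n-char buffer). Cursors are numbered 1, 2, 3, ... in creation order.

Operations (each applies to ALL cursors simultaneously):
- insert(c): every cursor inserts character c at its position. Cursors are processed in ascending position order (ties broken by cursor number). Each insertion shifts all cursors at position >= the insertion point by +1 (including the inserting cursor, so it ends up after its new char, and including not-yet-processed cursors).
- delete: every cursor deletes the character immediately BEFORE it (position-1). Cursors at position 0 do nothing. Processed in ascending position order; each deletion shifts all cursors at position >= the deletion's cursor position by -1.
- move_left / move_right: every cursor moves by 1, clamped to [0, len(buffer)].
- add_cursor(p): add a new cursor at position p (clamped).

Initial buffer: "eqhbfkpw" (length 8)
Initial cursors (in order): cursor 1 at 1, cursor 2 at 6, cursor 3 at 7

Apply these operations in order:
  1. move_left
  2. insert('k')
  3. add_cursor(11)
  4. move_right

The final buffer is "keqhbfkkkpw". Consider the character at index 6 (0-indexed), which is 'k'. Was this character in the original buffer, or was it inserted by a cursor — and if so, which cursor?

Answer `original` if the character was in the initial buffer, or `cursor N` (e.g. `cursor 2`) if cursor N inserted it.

Answer: cursor 2

Derivation:
After op 1 (move_left): buffer="eqhbfkpw" (len 8), cursors c1@0 c2@5 c3@6, authorship ........
After op 2 (insert('k')): buffer="keqhbfkkkpw" (len 11), cursors c1@1 c2@7 c3@9, authorship 1.....2.3..
After op 3 (add_cursor(11)): buffer="keqhbfkkkpw" (len 11), cursors c1@1 c2@7 c3@9 c4@11, authorship 1.....2.3..
After op 4 (move_right): buffer="keqhbfkkkpw" (len 11), cursors c1@2 c2@8 c3@10 c4@11, authorship 1.....2.3..
Authorship (.=original, N=cursor N): 1 . . . . . 2 . 3 . .
Index 6: author = 2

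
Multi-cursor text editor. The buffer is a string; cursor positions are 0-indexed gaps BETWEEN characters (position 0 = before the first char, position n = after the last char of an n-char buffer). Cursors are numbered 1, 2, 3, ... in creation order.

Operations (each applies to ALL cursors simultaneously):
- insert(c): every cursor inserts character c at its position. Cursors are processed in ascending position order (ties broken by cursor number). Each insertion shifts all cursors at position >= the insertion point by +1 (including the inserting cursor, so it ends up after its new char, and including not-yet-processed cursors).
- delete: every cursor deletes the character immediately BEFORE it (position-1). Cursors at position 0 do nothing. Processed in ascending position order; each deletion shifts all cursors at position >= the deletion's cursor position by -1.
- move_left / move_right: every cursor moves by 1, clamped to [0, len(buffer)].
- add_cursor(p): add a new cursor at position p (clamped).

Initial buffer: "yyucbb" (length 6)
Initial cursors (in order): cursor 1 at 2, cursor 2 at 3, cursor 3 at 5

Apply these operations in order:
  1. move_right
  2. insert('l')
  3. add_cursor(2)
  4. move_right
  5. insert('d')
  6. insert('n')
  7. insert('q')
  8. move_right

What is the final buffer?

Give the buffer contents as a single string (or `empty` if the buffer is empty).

After op 1 (move_right): buffer="yyucbb" (len 6), cursors c1@3 c2@4 c3@6, authorship ......
After op 2 (insert('l')): buffer="yyulclbbl" (len 9), cursors c1@4 c2@6 c3@9, authorship ...1.2..3
After op 3 (add_cursor(2)): buffer="yyulclbbl" (len 9), cursors c4@2 c1@4 c2@6 c3@9, authorship ...1.2..3
After op 4 (move_right): buffer="yyulclbbl" (len 9), cursors c4@3 c1@5 c2@7 c3@9, authorship ...1.2..3
After op 5 (insert('d')): buffer="yyudlcdlbdbld" (len 13), cursors c4@4 c1@7 c2@10 c3@13, authorship ...41.12.2.33
After op 6 (insert('n')): buffer="yyudnlcdnlbdnbldn" (len 17), cursors c4@5 c1@9 c2@13 c3@17, authorship ...441.112.22.333
After op 7 (insert('q')): buffer="yyudnqlcdnqlbdnqbldnq" (len 21), cursors c4@6 c1@11 c2@16 c3@21, authorship ...4441.1112.222.3333
After op 8 (move_right): buffer="yyudnqlcdnqlbdnqbldnq" (len 21), cursors c4@7 c1@12 c2@17 c3@21, authorship ...4441.1112.222.3333

Answer: yyudnqlcdnqlbdnqbldnq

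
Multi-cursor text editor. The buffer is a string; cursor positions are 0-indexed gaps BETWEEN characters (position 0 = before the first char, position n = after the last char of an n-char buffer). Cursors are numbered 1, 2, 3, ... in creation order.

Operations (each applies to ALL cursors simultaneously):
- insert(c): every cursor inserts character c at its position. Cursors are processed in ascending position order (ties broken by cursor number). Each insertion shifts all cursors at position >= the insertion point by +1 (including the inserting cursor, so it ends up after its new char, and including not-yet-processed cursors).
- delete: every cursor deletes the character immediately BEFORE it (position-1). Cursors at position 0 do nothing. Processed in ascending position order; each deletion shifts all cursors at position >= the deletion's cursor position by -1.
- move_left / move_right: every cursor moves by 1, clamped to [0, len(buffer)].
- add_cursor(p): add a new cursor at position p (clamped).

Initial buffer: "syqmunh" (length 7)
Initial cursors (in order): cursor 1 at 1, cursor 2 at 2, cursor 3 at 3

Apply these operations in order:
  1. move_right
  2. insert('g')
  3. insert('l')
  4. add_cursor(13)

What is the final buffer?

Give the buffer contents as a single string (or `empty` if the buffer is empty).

After op 1 (move_right): buffer="syqmunh" (len 7), cursors c1@2 c2@3 c3@4, authorship .......
After op 2 (insert('g')): buffer="sygqgmgunh" (len 10), cursors c1@3 c2@5 c3@7, authorship ..1.2.3...
After op 3 (insert('l')): buffer="syglqglmglunh" (len 13), cursors c1@4 c2@7 c3@10, authorship ..11.22.33...
After op 4 (add_cursor(13)): buffer="syglqglmglunh" (len 13), cursors c1@4 c2@7 c3@10 c4@13, authorship ..11.22.33...

Answer: syglqglmglunh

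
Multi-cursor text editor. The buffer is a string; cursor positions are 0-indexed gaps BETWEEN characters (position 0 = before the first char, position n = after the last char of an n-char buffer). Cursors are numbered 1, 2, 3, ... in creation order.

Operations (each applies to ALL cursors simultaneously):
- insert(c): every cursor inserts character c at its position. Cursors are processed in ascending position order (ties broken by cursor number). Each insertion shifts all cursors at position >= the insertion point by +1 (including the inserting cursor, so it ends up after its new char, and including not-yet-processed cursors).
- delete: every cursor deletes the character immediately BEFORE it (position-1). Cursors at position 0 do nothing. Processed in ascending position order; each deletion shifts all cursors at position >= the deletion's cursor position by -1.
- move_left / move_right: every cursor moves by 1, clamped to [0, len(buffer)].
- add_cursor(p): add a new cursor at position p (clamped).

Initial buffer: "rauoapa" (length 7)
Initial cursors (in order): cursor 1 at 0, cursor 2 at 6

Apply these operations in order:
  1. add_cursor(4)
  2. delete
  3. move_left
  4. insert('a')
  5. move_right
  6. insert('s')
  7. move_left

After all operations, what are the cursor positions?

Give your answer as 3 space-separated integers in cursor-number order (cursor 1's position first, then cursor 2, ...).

Answer: 2 9 6

Derivation:
After op 1 (add_cursor(4)): buffer="rauoapa" (len 7), cursors c1@0 c3@4 c2@6, authorship .......
After op 2 (delete): buffer="rauaa" (len 5), cursors c1@0 c3@3 c2@4, authorship .....
After op 3 (move_left): buffer="rauaa" (len 5), cursors c1@0 c3@2 c2@3, authorship .....
After op 4 (insert('a')): buffer="araauaaa" (len 8), cursors c1@1 c3@4 c2@6, authorship 1..3.2..
After op 5 (move_right): buffer="araauaaa" (len 8), cursors c1@2 c3@5 c2@7, authorship 1..3.2..
After op 6 (insert('s')): buffer="arsaausaasa" (len 11), cursors c1@3 c3@7 c2@10, authorship 1.1.3.32.2.
After op 7 (move_left): buffer="arsaausaasa" (len 11), cursors c1@2 c3@6 c2@9, authorship 1.1.3.32.2.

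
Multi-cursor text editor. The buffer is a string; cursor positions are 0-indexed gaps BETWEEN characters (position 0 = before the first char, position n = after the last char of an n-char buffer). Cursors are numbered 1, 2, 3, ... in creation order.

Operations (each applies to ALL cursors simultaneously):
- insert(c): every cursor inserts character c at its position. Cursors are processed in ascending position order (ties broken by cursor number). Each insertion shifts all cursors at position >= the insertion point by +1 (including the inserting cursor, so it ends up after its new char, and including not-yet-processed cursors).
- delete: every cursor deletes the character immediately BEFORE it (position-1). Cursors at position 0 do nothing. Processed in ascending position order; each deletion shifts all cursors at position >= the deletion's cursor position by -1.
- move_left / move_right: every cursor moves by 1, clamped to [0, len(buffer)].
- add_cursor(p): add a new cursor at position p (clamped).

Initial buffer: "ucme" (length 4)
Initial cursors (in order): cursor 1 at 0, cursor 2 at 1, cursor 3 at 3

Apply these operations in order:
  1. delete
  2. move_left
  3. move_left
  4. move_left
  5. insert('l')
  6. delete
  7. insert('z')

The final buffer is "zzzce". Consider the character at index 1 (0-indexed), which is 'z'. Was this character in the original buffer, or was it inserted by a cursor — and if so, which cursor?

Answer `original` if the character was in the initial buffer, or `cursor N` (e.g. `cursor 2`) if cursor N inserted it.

After op 1 (delete): buffer="ce" (len 2), cursors c1@0 c2@0 c3@1, authorship ..
After op 2 (move_left): buffer="ce" (len 2), cursors c1@0 c2@0 c3@0, authorship ..
After op 3 (move_left): buffer="ce" (len 2), cursors c1@0 c2@0 c3@0, authorship ..
After op 4 (move_left): buffer="ce" (len 2), cursors c1@0 c2@0 c3@0, authorship ..
After op 5 (insert('l')): buffer="lllce" (len 5), cursors c1@3 c2@3 c3@3, authorship 123..
After op 6 (delete): buffer="ce" (len 2), cursors c1@0 c2@0 c3@0, authorship ..
After op 7 (insert('z')): buffer="zzzce" (len 5), cursors c1@3 c2@3 c3@3, authorship 123..
Authorship (.=original, N=cursor N): 1 2 3 . .
Index 1: author = 2

Answer: cursor 2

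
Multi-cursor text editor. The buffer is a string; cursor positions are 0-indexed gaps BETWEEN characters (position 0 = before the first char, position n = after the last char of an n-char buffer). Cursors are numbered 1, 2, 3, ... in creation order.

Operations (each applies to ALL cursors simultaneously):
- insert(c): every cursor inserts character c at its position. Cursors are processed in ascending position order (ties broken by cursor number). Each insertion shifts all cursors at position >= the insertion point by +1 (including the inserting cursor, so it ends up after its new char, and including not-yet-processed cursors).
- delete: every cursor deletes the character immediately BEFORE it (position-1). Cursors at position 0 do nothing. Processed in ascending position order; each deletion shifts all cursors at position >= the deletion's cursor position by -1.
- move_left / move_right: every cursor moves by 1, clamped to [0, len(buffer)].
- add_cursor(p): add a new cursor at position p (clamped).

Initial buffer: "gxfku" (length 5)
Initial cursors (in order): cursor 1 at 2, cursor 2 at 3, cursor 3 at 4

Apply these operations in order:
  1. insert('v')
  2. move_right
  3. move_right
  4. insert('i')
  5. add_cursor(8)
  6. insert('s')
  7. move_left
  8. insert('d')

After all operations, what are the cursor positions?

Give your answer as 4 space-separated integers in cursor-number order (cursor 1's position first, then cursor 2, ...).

After op 1 (insert('v')): buffer="gxvfvkvu" (len 8), cursors c1@3 c2@5 c3@7, authorship ..1.2.3.
After op 2 (move_right): buffer="gxvfvkvu" (len 8), cursors c1@4 c2@6 c3@8, authorship ..1.2.3.
After op 3 (move_right): buffer="gxvfvkvu" (len 8), cursors c1@5 c2@7 c3@8, authorship ..1.2.3.
After op 4 (insert('i')): buffer="gxvfvikviui" (len 11), cursors c1@6 c2@9 c3@11, authorship ..1.21.32.3
After op 5 (add_cursor(8)): buffer="gxvfvikviui" (len 11), cursors c1@6 c4@8 c2@9 c3@11, authorship ..1.21.32.3
After op 6 (insert('s')): buffer="gxvfviskvsisuis" (len 15), cursors c1@7 c4@10 c2@12 c3@15, authorship ..1.211.3422.33
After op 7 (move_left): buffer="gxvfviskvsisuis" (len 15), cursors c1@6 c4@9 c2@11 c3@14, authorship ..1.211.3422.33
After op 8 (insert('d')): buffer="gxvfvidskvdsidsuids" (len 19), cursors c1@7 c4@11 c2@14 c3@18, authorship ..1.2111.344222.333

Answer: 7 14 18 11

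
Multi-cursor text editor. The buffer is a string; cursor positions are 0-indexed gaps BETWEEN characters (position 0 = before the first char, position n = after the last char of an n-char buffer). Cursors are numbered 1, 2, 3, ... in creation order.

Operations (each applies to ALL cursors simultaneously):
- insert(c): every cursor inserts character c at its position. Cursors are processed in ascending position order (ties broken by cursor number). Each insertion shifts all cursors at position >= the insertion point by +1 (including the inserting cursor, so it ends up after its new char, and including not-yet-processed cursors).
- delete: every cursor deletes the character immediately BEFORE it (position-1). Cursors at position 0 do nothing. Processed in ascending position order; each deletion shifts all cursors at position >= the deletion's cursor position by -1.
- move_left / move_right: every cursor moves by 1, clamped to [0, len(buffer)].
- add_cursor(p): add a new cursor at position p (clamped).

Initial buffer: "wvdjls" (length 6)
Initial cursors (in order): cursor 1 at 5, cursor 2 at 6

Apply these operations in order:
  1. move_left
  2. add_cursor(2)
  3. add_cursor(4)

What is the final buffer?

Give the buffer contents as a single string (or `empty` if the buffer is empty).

After op 1 (move_left): buffer="wvdjls" (len 6), cursors c1@4 c2@5, authorship ......
After op 2 (add_cursor(2)): buffer="wvdjls" (len 6), cursors c3@2 c1@4 c2@5, authorship ......
After op 3 (add_cursor(4)): buffer="wvdjls" (len 6), cursors c3@2 c1@4 c4@4 c2@5, authorship ......

Answer: wvdjls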